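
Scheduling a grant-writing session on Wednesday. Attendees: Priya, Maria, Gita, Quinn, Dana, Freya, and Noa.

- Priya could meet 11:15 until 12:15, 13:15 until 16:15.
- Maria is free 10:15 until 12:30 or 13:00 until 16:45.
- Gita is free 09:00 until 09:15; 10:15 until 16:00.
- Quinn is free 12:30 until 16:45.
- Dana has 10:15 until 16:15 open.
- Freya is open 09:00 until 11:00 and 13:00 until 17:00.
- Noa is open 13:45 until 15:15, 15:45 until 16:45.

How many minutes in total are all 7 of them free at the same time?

105

Priya ∩ Maria: 11:15-12:15, 13:15-16:15.
Priya ∩ Maria ∩ Gita: 11:15-12:15, 13:15-16:00.
Priya ∩ Maria ∩ Gita ∩ Quinn: 13:15-16:00.
Priya ∩ Maria ∩ Gita ∩ Quinn ∩ Dana: 13:15-16:00.
Priya ∩ Maria ∩ Gita ∩ Quinn ∩ Dana ∩ Freya: 13:15-16:00.
Priya ∩ Maria ∩ Gita ∩ Quinn ∩ Dana ∩ Freya ∩ Noa: 13:45-15:15, 15:45-16:00.
Summing the common windows: 90 + 15 = 105 minutes.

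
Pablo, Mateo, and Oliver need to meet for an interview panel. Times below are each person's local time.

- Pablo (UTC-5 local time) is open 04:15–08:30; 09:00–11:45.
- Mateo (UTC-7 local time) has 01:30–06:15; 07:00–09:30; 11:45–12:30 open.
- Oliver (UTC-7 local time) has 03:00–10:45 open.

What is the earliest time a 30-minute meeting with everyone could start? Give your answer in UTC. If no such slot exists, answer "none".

Pablo in UTC: 09:15-13:30, 14:00-16:45 (add 5h to convert from UTC-5).
Mateo in UTC: 08:30-13:15, 14:00-16:30, 18:45-19:30 (add 7h to convert from UTC-7).
Oliver in UTC: 10:00-17:45 (add 7h to convert from UTC-7).
Pablo ∩ Mateo: 09:15-13:15, 14:00-16:30.
Pablo ∩ Mateo ∩ Oliver: 10:00-13:15, 14:00-16:30.
The first common window of at least 30 minutes is 10:00-13:15, so the earliest start is 10:00.

10:00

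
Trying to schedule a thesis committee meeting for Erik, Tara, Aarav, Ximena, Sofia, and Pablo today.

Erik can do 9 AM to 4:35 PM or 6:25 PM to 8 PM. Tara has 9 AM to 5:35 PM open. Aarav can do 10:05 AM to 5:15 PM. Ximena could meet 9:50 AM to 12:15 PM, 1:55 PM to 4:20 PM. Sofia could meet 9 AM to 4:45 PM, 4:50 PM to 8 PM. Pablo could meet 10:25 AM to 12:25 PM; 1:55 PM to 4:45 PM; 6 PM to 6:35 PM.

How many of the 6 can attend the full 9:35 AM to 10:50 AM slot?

Erik, Tara, and Sofia can make the full 09:35-10:50 slot — that's 3.

3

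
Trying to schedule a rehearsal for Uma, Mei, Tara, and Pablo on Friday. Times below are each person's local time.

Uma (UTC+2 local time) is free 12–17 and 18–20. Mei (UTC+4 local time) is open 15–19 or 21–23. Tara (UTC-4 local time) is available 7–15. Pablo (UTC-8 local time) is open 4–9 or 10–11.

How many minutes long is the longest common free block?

180

Uma in UTC: 10:00-15:00, 16:00-18:00 (subtract 2h to convert from UTC+2).
Mei in UTC: 11:00-15:00, 17:00-19:00 (subtract 4h to convert from UTC+4).
Tara in UTC: 11:00-19:00 (add 4h to convert from UTC-4).
Pablo in UTC: 12:00-17:00, 18:00-19:00 (add 8h to convert from UTC-8).
Uma ∩ Mei: 11:00-15:00, 17:00-18:00.
Uma ∩ Mei ∩ Tara: 11:00-15:00, 17:00-18:00.
Uma ∩ Mei ∩ Tara ∩ Pablo: 12:00-15:00.
So the common availability across everyone is 12:00-15:00.
The longest is 12:00-15:00 at 180 minutes.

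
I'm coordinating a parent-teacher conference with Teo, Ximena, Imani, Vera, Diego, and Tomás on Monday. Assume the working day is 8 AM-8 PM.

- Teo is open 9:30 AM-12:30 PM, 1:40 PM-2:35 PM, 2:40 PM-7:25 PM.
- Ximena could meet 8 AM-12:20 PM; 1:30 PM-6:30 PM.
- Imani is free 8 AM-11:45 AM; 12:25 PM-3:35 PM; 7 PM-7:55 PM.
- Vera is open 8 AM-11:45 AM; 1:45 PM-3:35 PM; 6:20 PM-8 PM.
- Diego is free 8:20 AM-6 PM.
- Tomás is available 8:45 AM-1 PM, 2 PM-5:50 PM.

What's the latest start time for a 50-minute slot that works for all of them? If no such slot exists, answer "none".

Teo ∩ Ximena: 09:30-12:20, 13:40-14:35, 14:40-18:30.
Teo ∩ Ximena ∩ Imani: 09:30-11:45, 13:40-14:35, 14:40-15:35.
Teo ∩ Ximena ∩ Imani ∩ Vera: 09:30-11:45, 13:45-14:35, 14:40-15:35.
Teo ∩ Ximena ∩ Imani ∩ Vera ∩ Diego: 09:30-11:45, 13:45-14:35, 14:40-15:35.
Teo ∩ Ximena ∩ Imani ∩ Vera ∩ Diego ∩ Tomás: 09:30-11:45, 14:00-14:35, 14:40-15:35.
The last common window of at least 50 minutes is 14:40-15:35; a 50-minute meeting can start as late as 14:45 and still end by 15:35.

14:45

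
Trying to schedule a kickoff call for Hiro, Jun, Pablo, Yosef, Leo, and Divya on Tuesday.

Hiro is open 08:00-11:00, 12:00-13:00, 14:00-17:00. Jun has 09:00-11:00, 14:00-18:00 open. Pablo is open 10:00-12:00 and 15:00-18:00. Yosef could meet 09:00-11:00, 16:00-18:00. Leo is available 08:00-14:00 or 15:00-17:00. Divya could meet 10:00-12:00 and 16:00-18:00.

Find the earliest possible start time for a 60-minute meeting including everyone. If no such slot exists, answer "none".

10:00

Hiro ∩ Jun: 09:00-11:00, 14:00-17:00.
Hiro ∩ Jun ∩ Pablo: 10:00-11:00, 15:00-17:00.
Hiro ∩ Jun ∩ Pablo ∩ Yosef: 10:00-11:00, 16:00-17:00.
Hiro ∩ Jun ∩ Pablo ∩ Yosef ∩ Leo: 10:00-11:00, 16:00-17:00.
Hiro ∩ Jun ∩ Pablo ∩ Yosef ∩ Leo ∩ Divya: 10:00-11:00, 16:00-17:00.
The first common window of at least 60 minutes is 10:00-11:00, so the earliest start is 10:00.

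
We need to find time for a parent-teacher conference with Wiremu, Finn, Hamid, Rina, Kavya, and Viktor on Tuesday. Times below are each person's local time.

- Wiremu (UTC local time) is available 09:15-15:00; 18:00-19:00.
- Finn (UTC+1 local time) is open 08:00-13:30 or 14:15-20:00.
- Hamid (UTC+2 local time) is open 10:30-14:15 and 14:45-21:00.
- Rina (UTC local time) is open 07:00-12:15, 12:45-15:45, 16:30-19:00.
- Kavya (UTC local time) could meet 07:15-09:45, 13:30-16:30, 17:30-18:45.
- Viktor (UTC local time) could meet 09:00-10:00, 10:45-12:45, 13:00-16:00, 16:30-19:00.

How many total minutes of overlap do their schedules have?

165

Wiremu in UTC: 09:15-15:00, 18:00-19:00.
Finn in UTC: 07:00-12:30, 13:15-19:00 (subtract 1h to convert from UTC+1).
Hamid in UTC: 08:30-12:15, 12:45-19:00 (subtract 2h to convert from UTC+2).
Rina in UTC: 07:00-12:15, 12:45-15:45, 16:30-19:00.
Kavya in UTC: 07:15-09:45, 13:30-16:30, 17:30-18:45.
Viktor in UTC: 09:00-10:00, 10:45-12:45, 13:00-16:00, 16:30-19:00.
Wiremu ∩ Finn: 09:15-12:30, 13:15-15:00, 18:00-19:00.
Wiremu ∩ Finn ∩ Hamid: 09:15-12:15, 13:15-15:00, 18:00-19:00.
Wiremu ∩ Finn ∩ Hamid ∩ Rina: 09:15-12:15, 13:15-15:00, 18:00-19:00.
Wiremu ∩ Finn ∩ Hamid ∩ Rina ∩ Kavya: 09:15-09:45, 13:30-15:00, 18:00-18:45.
Wiremu ∩ Finn ∩ Hamid ∩ Rina ∩ Kavya ∩ Viktor: 09:15-09:45, 13:30-15:00, 18:00-18:45.
Summing the common windows: 30 + 90 + 45 = 165 minutes.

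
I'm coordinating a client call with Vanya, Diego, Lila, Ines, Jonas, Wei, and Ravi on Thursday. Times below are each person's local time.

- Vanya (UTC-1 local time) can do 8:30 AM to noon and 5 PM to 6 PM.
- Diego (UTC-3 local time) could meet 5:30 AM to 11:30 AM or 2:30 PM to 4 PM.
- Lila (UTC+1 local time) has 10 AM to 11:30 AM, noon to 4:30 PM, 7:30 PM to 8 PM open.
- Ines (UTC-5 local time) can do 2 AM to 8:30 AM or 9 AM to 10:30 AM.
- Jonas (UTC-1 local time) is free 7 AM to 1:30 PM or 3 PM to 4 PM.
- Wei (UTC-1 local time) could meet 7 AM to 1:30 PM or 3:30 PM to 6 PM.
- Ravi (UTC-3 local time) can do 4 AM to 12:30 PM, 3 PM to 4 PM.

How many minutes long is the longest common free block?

120

Vanya in UTC: 09:30-13:00, 18:00-19:00 (add 1h to convert from UTC-1).
Diego in UTC: 08:30-14:30, 17:30-19:00 (add 3h to convert from UTC-3).
Lila in UTC: 09:00-10:30, 11:00-15:30, 18:30-19:00 (subtract 1h to convert from UTC+1).
Ines in UTC: 07:00-13:30, 14:00-15:30 (add 5h to convert from UTC-5).
Jonas in UTC: 08:00-14:30, 16:00-17:00 (add 1h to convert from UTC-1).
Wei in UTC: 08:00-14:30, 16:30-19:00 (add 1h to convert from UTC-1).
Ravi in UTC: 07:00-15:30, 18:00-19:00 (add 3h to convert from UTC-3).
Vanya ∩ Diego: 09:30-13:00, 18:00-19:00.
Vanya ∩ Diego ∩ Lila: 09:30-10:30, 11:00-13:00, 18:30-19:00.
Vanya ∩ Diego ∩ Lila ∩ Ines: 09:30-10:30, 11:00-13:00.
Vanya ∩ Diego ∩ Lila ∩ Ines ∩ Jonas: 09:30-10:30, 11:00-13:00.
Vanya ∩ Diego ∩ Lila ∩ Ines ∩ Jonas ∩ Wei: 09:30-10:30, 11:00-13:00.
Vanya ∩ Diego ∩ Lila ∩ Ines ∩ Jonas ∩ Wei ∩ Ravi: 09:30-10:30, 11:00-13:00.
The longest is 11:00-13:00 at 120 minutes.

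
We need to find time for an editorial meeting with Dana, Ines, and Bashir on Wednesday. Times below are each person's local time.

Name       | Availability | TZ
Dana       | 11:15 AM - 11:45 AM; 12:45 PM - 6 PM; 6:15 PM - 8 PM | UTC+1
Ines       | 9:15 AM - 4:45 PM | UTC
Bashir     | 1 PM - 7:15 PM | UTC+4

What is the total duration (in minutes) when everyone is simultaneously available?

240

Dana in UTC: 10:15-10:45, 11:45-17:00, 17:15-19:00 (subtract 1h to convert from UTC+1).
Ines in UTC: 09:15-16:45.
Bashir in UTC: 09:00-15:15 (subtract 4h to convert from UTC+4).
Dana ∩ Ines: 10:15-10:45, 11:45-16:45.
Dana ∩ Ines ∩ Bashir: 10:15-10:45, 11:45-15:15.
Summing the common windows: 30 + 210 = 240 minutes.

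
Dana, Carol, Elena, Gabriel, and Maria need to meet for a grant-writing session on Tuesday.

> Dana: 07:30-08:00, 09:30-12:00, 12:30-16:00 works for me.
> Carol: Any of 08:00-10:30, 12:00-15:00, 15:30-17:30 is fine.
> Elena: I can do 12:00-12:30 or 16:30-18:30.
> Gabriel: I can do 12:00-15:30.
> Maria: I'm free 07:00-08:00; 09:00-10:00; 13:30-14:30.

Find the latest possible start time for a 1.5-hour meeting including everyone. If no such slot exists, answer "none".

none

Dana ∩ Carol: 09:30-10:30, 12:30-15:00, 15:30-16:00.
Dana ∩ Carol ∩ Elena: ∅.
Dana ∩ Carol ∩ Elena ∩ Gabriel: ∅.
Dana ∩ Carol ∩ Elena ∩ Gabriel ∩ Maria: ∅.
There is no time when everyone is free.
No common window is at least 90 minutes long.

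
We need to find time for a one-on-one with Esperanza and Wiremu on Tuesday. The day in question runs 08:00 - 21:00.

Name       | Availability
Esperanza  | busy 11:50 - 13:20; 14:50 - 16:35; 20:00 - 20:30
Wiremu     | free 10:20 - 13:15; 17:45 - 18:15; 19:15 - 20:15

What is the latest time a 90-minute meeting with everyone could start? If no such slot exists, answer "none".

10:20

Esperanza free: 08:00-11:50, 13:20-14:50, 16:35-20:00, 20:30-21:00 (invert busy blocks within the working day).
Wiremu free: 10:20-13:15, 17:45-18:15, 19:15-20:15.
Esperanza ∩ Wiremu: 10:20-11:50, 17:45-18:15, 19:15-20:00.
So the common availability across everyone is 10:20-11:50, 17:45-18:15, 19:15-20:00.
The last common window of at least 90 minutes is 10:20-11:50; a 90-minute meeting can start as late as 10:20 and still end by 11:50.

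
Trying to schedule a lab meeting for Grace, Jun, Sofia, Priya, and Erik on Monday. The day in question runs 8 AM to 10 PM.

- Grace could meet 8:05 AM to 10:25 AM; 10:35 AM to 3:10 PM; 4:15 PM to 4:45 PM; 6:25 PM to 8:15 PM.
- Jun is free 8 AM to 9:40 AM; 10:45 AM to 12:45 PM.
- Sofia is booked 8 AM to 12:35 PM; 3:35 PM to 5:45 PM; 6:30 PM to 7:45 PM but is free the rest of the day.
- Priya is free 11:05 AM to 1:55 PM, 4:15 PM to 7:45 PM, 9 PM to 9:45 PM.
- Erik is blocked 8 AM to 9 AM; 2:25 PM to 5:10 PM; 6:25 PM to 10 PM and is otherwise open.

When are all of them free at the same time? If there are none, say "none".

12:35-12:45

Grace free: 08:05-10:25, 10:35-15:10, 16:15-16:45, 18:25-20:15.
Jun free: 08:00-09:40, 10:45-12:45.
Sofia free: 12:35-15:35, 17:45-18:30, 19:45-22:00 (invert busy blocks within the working day).
Priya free: 11:05-13:55, 16:15-19:45, 21:00-21:45.
Erik free: 09:00-14:25, 17:10-18:25 (invert busy blocks within the working day).
Grace ∩ Jun: 08:05-09:40, 10:45-12:45.
Grace ∩ Jun ∩ Sofia: 12:35-12:45.
Grace ∩ Jun ∩ Sofia ∩ Priya: 12:35-12:45.
Grace ∩ Jun ∩ Sofia ∩ Priya ∩ Erik: 12:35-12:45.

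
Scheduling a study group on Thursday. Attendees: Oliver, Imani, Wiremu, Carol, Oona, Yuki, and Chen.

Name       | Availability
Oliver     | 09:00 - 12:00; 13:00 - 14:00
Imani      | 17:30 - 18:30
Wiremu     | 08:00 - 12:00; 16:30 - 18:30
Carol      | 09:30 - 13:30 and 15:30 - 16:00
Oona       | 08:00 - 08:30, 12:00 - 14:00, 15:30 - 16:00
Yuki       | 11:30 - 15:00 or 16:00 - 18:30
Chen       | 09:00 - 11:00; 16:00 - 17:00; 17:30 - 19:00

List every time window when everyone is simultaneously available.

Oliver ∩ Imani: ∅.
Oliver ∩ Imani ∩ Wiremu: ∅.
Oliver ∩ Imani ∩ Wiremu ∩ Carol: ∅.
Oliver ∩ Imani ∩ Wiremu ∩ Carol ∩ Oona: ∅.
Oliver ∩ Imani ∩ Wiremu ∩ Carol ∩ Oona ∩ Yuki: ∅.
Oliver ∩ Imani ∩ Wiremu ∩ Carol ∩ Oona ∩ Yuki ∩ Chen: ∅.
There is no time when everyone is free.

none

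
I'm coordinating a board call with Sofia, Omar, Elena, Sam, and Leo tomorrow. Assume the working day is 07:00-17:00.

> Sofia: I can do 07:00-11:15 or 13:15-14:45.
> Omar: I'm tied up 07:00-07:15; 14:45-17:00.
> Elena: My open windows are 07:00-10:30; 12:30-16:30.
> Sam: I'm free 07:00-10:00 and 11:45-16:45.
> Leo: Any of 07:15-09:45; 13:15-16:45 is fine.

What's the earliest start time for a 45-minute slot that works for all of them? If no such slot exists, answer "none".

07:15

Sofia free: 07:00-11:15, 13:15-14:45.
Omar free: 07:15-14:45 (invert busy blocks within the working day).
Elena free: 07:00-10:30, 12:30-16:30.
Sam free: 07:00-10:00, 11:45-16:45.
Leo free: 07:15-09:45, 13:15-16:45.
Sofia ∩ Omar: 07:15-11:15, 13:15-14:45.
Sofia ∩ Omar ∩ Elena: 07:15-10:30, 13:15-14:45.
Sofia ∩ Omar ∩ Elena ∩ Sam: 07:15-10:00, 13:15-14:45.
Sofia ∩ Omar ∩ Elena ∩ Sam ∩ Leo: 07:15-09:45, 13:15-14:45.
So the common availability across everyone is 07:15-09:45, 13:15-14:45.
The first common window of at least 45 minutes is 07:15-09:45, so the earliest start is 07:15.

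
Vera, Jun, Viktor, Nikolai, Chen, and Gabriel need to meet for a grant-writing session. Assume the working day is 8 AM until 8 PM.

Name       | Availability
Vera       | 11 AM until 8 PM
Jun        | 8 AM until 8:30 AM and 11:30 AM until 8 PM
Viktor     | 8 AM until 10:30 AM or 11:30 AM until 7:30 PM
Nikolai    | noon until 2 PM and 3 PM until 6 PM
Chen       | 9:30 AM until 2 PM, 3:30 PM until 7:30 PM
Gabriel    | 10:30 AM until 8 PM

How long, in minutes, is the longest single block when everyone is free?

150

Vera ∩ Jun: 11:30-20:00.
Vera ∩ Jun ∩ Viktor: 11:30-19:30.
Vera ∩ Jun ∩ Viktor ∩ Nikolai: 12:00-14:00, 15:00-18:00.
Vera ∩ Jun ∩ Viktor ∩ Nikolai ∩ Chen: 12:00-14:00, 15:30-18:00.
Vera ∩ Jun ∩ Viktor ∩ Nikolai ∩ Chen ∩ Gabriel: 12:00-14:00, 15:30-18:00.
The longest is 15:30-18:00 at 150 minutes.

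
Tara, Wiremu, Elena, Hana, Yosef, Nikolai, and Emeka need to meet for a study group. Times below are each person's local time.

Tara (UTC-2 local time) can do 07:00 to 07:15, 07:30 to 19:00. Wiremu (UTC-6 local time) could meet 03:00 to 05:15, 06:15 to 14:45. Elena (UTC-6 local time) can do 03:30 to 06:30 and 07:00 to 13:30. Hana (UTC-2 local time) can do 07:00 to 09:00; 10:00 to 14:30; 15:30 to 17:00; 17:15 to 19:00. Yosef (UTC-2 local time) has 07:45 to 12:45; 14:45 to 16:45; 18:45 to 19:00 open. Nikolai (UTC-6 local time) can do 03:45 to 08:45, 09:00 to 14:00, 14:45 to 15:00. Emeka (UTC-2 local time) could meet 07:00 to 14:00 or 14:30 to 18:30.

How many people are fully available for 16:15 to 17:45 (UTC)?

4

Tara in UTC: 09:00-09:15, 09:30-21:00 (add 2h to convert from UTC-2).
Wiremu in UTC: 09:00-11:15, 12:15-20:45 (add 6h to convert from UTC-6).
Elena in UTC: 09:30-12:30, 13:00-19:30 (add 6h to convert from UTC-6).
Hana in UTC: 09:00-11:00, 12:00-16:30, 17:30-19:00, 19:15-21:00 (add 2h to convert from UTC-2).
Yosef in UTC: 09:45-14:45, 16:45-18:45, 20:45-21:00 (add 2h to convert from UTC-2).
Nikolai in UTC: 09:45-14:45, 15:00-20:00, 20:45-21:00 (add 6h to convert from UTC-6).
Emeka in UTC: 09:00-16:00, 16:30-20:30 (add 2h to convert from UTC-2).
Tara, Wiremu, Elena, and Nikolai can make the full 16:15-17:45 slot — that's 4.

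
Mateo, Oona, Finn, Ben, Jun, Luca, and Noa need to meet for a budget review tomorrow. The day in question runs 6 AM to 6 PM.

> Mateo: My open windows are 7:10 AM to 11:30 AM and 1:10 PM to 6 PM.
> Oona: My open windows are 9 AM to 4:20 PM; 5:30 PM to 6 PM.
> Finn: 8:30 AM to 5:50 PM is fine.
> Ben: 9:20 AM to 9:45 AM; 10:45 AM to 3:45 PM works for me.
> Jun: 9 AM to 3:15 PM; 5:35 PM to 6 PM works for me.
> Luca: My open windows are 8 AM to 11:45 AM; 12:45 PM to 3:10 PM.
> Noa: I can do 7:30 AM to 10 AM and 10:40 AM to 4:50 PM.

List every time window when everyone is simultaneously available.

09:20-09:45, 10:45-11:30, 13:10-15:10

Mateo ∩ Oona: 09:00-11:30, 13:10-16:20, 17:30-18:00.
Mateo ∩ Oona ∩ Finn: 09:00-11:30, 13:10-16:20, 17:30-17:50.
Mateo ∩ Oona ∩ Finn ∩ Ben: 09:20-09:45, 10:45-11:30, 13:10-15:45.
Mateo ∩ Oona ∩ Finn ∩ Ben ∩ Jun: 09:20-09:45, 10:45-11:30, 13:10-15:15.
Mateo ∩ Oona ∩ Finn ∩ Ben ∩ Jun ∩ Luca: 09:20-09:45, 10:45-11:30, 13:10-15:10.
Mateo ∩ Oona ∩ Finn ∩ Ben ∩ Jun ∩ Luca ∩ Noa: 09:20-09:45, 10:45-11:30, 13:10-15:10.
Those are the intersection windows.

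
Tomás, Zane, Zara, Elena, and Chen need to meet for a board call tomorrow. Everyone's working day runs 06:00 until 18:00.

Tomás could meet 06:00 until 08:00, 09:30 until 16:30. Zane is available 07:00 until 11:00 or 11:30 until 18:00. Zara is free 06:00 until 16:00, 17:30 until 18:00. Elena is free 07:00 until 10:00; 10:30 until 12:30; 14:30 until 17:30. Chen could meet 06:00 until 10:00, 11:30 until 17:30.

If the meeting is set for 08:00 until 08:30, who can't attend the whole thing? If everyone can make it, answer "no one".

Tomás

Tomás: not fully free for 08:00-08:30. Zane: free for 08:00-08:30. Zara: free for 08:00-08:30. Elena: free for 08:00-08:30. Chen: free for 08:00-08:30.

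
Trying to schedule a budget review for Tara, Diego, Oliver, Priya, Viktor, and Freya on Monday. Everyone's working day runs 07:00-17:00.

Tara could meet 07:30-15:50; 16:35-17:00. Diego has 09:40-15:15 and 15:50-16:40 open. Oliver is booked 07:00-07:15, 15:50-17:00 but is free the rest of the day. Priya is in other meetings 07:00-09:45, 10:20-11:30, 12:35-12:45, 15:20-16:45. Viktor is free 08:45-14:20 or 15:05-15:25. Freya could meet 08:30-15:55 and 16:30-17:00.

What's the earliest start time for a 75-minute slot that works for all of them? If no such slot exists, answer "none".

Tara free: 07:30-15:50, 16:35-17:00.
Diego free: 09:40-15:15, 15:50-16:40.
Oliver free: 07:15-15:50 (invert busy blocks within the working day).
Priya free: 09:45-10:20, 11:30-12:35, 12:45-15:20, 16:45-17:00 (invert busy blocks within the working day).
Viktor free: 08:45-14:20, 15:05-15:25.
Freya free: 08:30-15:55, 16:30-17:00.
Tara ∩ Diego: 09:40-15:15, 16:35-16:40.
Tara ∩ Diego ∩ Oliver: 09:40-15:15.
Tara ∩ Diego ∩ Oliver ∩ Priya: 09:45-10:20, 11:30-12:35, 12:45-15:15.
Tara ∩ Diego ∩ Oliver ∩ Priya ∩ Viktor: 09:45-10:20, 11:30-12:35, 12:45-14:20, 15:05-15:15.
Tara ∩ Diego ∩ Oliver ∩ Priya ∩ Viktor ∩ Freya: 09:45-10:20, 11:30-12:35, 12:45-14:20, 15:05-15:15.
The first common window of at least 75 minutes is 12:45-14:20, so the earliest start is 12:45.

12:45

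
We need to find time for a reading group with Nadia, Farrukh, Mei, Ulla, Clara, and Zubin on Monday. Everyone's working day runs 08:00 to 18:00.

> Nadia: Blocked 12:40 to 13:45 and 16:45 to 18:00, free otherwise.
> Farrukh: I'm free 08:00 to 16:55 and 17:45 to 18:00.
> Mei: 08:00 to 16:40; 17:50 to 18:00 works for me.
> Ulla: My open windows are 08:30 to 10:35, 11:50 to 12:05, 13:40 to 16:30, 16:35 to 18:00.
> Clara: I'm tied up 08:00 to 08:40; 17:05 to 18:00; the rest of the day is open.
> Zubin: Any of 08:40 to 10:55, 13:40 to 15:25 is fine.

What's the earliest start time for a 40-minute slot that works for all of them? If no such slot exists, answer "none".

08:40

Nadia free: 08:00-12:40, 13:45-16:45 (invert busy blocks within the working day).
Farrukh free: 08:00-16:55, 17:45-18:00.
Mei free: 08:00-16:40, 17:50-18:00.
Ulla free: 08:30-10:35, 11:50-12:05, 13:40-16:30, 16:35-18:00.
Clara free: 08:40-17:05 (invert busy blocks within the working day).
Zubin free: 08:40-10:55, 13:40-15:25.
Nadia ∩ Farrukh: 08:00-12:40, 13:45-16:45.
Nadia ∩ Farrukh ∩ Mei: 08:00-12:40, 13:45-16:40.
Nadia ∩ Farrukh ∩ Mei ∩ Ulla: 08:30-10:35, 11:50-12:05, 13:45-16:30, 16:35-16:40.
Nadia ∩ Farrukh ∩ Mei ∩ Ulla ∩ Clara: 08:40-10:35, 11:50-12:05, 13:45-16:30, 16:35-16:40.
Nadia ∩ Farrukh ∩ Mei ∩ Ulla ∩ Clara ∩ Zubin: 08:40-10:35, 13:45-15:25.
Those are the intersection windows.
The first common window of at least 40 minutes is 08:40-10:35, so the earliest start is 08:40.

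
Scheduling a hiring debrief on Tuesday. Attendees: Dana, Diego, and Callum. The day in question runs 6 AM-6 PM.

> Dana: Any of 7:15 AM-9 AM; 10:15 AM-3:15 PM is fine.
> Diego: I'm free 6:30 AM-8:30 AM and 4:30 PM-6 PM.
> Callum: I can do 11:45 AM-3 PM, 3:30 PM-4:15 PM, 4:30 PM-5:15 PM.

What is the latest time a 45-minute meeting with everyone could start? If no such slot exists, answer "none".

Dana ∩ Diego: 07:15-08:30.
Dana ∩ Diego ∩ Callum: ∅.
There is no time when everyone is free.
No common window is at least 45 minutes long.

none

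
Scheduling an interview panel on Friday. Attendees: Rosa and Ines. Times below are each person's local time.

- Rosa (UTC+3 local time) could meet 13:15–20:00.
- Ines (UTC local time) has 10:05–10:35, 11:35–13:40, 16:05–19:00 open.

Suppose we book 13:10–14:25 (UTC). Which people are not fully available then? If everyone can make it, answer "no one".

Ines

Rosa in UTC: 10:15-17:00 (subtract 3h to convert from UTC+3).
Ines in UTC: 10:05-10:35, 11:35-13:40, 16:05-19:00.
Rosa: free for 13:10-14:25. Ines: not fully free for 13:10-14:25.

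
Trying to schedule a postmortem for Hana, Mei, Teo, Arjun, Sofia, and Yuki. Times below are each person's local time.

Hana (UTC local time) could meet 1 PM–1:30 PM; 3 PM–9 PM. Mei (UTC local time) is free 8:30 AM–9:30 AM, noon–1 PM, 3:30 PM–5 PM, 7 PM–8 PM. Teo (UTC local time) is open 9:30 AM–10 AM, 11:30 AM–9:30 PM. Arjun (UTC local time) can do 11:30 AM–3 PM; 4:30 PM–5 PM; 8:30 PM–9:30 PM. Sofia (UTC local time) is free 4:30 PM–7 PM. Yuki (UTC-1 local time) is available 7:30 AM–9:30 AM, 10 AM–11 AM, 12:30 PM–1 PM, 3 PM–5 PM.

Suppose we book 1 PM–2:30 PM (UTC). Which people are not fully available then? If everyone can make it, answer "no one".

Hana in UTC: 13:00-13:30, 15:00-21:00.
Mei in UTC: 08:30-09:30, 12:00-13:00, 15:30-17:00, 19:00-20:00.
Teo in UTC: 09:30-10:00, 11:30-21:30.
Arjun in UTC: 11:30-15:00, 16:30-17:00, 20:30-21:30.
Sofia in UTC: 16:30-19:00.
Yuki in UTC: 08:30-10:30, 11:00-12:00, 13:30-14:00, 16:00-18:00 (add 1h to convert from UTC-1).
Hana: not fully free for 13:00-14:30. Mei: not fully free for 13:00-14:30. Teo: free for 13:00-14:30. Arjun: free for 13:00-14:30. Sofia: not fully free for 13:00-14:30. Yuki: not fully free for 13:00-14:30.

Hana, Mei, Sofia, Yuki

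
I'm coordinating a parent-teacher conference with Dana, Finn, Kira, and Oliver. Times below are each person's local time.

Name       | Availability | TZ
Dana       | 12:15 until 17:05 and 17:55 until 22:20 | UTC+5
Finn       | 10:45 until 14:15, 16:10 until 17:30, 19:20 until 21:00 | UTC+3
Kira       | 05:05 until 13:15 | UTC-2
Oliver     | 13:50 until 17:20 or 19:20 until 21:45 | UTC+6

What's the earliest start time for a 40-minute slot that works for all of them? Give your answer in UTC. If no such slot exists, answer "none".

Dana in UTC: 07:15-12:05, 12:55-17:20 (subtract 5h to convert from UTC+5).
Finn in UTC: 07:45-11:15, 13:10-14:30, 16:20-18:00 (subtract 3h to convert from UTC+3).
Kira in UTC: 07:05-15:15 (add 2h to convert from UTC-2).
Oliver in UTC: 07:50-11:20, 13:20-15:45 (subtract 6h to convert from UTC+6).
Dana ∩ Finn: 07:45-11:15, 13:10-14:30, 16:20-17:20.
Dana ∩ Finn ∩ Kira: 07:45-11:15, 13:10-14:30.
Dana ∩ Finn ∩ Kira ∩ Oliver: 07:50-11:15, 13:20-14:30.
The first common window of at least 40 minutes is 07:50-11:15, so the earliest start is 07:50.

07:50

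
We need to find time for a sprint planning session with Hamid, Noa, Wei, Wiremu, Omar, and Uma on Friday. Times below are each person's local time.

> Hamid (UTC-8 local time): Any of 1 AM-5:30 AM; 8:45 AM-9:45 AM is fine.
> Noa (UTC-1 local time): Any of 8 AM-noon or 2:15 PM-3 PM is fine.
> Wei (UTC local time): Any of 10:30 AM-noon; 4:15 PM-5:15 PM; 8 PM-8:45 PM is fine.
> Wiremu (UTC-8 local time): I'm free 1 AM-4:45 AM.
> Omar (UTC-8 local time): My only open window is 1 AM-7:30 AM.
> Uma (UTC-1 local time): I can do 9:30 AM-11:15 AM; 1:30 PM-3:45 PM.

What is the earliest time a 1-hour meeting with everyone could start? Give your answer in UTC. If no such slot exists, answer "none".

10:30

Hamid in UTC: 09:00-13:30, 16:45-17:45 (add 8h to convert from UTC-8).
Noa in UTC: 09:00-13:00, 15:15-16:00 (add 1h to convert from UTC-1).
Wei in UTC: 10:30-12:00, 16:15-17:15, 20:00-20:45.
Wiremu in UTC: 09:00-12:45 (add 8h to convert from UTC-8).
Omar in UTC: 09:00-15:30 (add 8h to convert from UTC-8).
Uma in UTC: 10:30-12:15, 14:30-16:45 (add 1h to convert from UTC-1).
Hamid ∩ Noa: 09:00-13:00.
Hamid ∩ Noa ∩ Wei: 10:30-12:00.
Hamid ∩ Noa ∩ Wei ∩ Wiremu: 10:30-12:00.
Hamid ∩ Noa ∩ Wei ∩ Wiremu ∩ Omar: 10:30-12:00.
Hamid ∩ Noa ∩ Wei ∩ Wiremu ∩ Omar ∩ Uma: 10:30-12:00.
So the common availability across everyone is 10:30-12:00.
The first common window of at least 60 minutes is 10:30-12:00, so the earliest start is 10:30.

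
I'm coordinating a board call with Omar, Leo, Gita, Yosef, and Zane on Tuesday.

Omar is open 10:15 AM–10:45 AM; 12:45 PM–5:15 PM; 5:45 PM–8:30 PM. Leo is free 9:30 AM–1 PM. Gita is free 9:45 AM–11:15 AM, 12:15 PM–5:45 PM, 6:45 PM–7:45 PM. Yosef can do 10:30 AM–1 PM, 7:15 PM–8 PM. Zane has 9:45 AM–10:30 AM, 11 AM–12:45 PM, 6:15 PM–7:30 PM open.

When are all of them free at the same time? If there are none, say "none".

Omar ∩ Leo: 10:15-10:45, 12:45-13:00.
Omar ∩ Leo ∩ Gita: 10:15-10:45, 12:45-13:00.
Omar ∩ Leo ∩ Gita ∩ Yosef: 10:30-10:45, 12:45-13:00.
Omar ∩ Leo ∩ Gita ∩ Yosef ∩ Zane: ∅.
There is no time when everyone is free.

none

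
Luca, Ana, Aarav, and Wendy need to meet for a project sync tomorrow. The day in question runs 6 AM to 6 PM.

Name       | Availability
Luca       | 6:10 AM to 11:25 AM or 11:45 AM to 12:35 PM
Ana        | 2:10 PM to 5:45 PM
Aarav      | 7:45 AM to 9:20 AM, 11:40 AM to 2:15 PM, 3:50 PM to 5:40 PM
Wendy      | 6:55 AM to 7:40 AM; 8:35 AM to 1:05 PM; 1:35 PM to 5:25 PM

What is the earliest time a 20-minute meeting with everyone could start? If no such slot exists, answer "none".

none

Luca ∩ Ana: ∅.
Luca ∩ Ana ∩ Aarav: ∅.
Luca ∩ Ana ∩ Aarav ∩ Wendy: ∅.
There is no time when everyone is free.
No common window is at least 20 minutes long.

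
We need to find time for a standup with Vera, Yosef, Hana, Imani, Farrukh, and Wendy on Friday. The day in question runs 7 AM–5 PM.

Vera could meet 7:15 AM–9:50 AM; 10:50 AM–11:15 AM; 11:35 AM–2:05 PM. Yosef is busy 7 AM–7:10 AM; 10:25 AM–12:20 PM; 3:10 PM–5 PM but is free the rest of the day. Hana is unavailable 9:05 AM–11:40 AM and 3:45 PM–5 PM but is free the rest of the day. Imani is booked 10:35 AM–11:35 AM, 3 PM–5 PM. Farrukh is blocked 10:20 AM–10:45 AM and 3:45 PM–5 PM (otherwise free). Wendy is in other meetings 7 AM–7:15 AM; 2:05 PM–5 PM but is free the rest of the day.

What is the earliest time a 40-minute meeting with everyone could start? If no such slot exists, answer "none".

Vera free: 07:15-09:50, 10:50-11:15, 11:35-14:05.
Yosef free: 07:10-10:25, 12:20-15:10 (invert busy blocks within the working day).
Hana free: 07:00-09:05, 11:40-15:45 (invert busy blocks within the working day).
Imani free: 07:00-10:35, 11:35-15:00 (invert busy blocks within the working day).
Farrukh free: 07:00-10:20, 10:45-15:45 (invert busy blocks within the working day).
Wendy free: 07:15-14:05 (invert busy blocks within the working day).
Vera ∩ Yosef: 07:15-09:50, 12:20-14:05.
Vera ∩ Yosef ∩ Hana: 07:15-09:05, 12:20-14:05.
Vera ∩ Yosef ∩ Hana ∩ Imani: 07:15-09:05, 12:20-14:05.
Vera ∩ Yosef ∩ Hana ∩ Imani ∩ Farrukh: 07:15-09:05, 12:20-14:05.
Vera ∩ Yosef ∩ Hana ∩ Imani ∩ Farrukh ∩ Wendy: 07:15-09:05, 12:20-14:05.
The first common window of at least 40 minutes is 07:15-09:05, so the earliest start is 07:15.

07:15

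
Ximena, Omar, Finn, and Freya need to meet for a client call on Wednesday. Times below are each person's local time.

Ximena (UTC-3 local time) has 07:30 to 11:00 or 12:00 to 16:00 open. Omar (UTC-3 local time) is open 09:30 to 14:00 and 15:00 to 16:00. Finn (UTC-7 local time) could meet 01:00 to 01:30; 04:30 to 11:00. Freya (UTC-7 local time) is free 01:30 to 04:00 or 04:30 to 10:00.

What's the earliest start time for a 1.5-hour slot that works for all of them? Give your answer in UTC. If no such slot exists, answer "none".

Ximena in UTC: 10:30-14:00, 15:00-19:00 (add 3h to convert from UTC-3).
Omar in UTC: 12:30-17:00, 18:00-19:00 (add 3h to convert from UTC-3).
Finn in UTC: 08:00-08:30, 11:30-18:00 (add 7h to convert from UTC-7).
Freya in UTC: 08:30-11:00, 11:30-17:00 (add 7h to convert from UTC-7).
Ximena ∩ Omar: 12:30-14:00, 15:00-17:00, 18:00-19:00.
Ximena ∩ Omar ∩ Finn: 12:30-14:00, 15:00-17:00.
Ximena ∩ Omar ∩ Finn ∩ Freya: 12:30-14:00, 15:00-17:00.
So the common availability across everyone is 12:30-14:00, 15:00-17:00.
The first common window of at least 90 minutes is 12:30-14:00, so the earliest start is 12:30.

12:30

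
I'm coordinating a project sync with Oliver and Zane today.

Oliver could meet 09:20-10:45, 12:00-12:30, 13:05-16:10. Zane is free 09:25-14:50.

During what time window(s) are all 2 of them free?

09:25-10:45, 12:00-12:30, 13:05-14:50

Oliver ∩ Zane: 09:25-10:45, 12:00-12:30, 13:05-14:50.
So the common availability across everyone is 09:25-10:45, 12:00-12:30, 13:05-14:50.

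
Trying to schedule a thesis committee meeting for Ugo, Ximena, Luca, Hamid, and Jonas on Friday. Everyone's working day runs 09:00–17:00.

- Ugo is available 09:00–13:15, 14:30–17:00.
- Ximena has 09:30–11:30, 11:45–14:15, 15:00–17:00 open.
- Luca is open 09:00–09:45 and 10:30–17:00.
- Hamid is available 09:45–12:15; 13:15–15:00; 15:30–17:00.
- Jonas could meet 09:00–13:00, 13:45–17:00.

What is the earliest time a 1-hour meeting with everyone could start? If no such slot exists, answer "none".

Ugo ∩ Ximena: 09:30-11:30, 11:45-13:15, 15:00-17:00.
Ugo ∩ Ximena ∩ Luca: 09:30-09:45, 10:30-11:30, 11:45-13:15, 15:00-17:00.
Ugo ∩ Ximena ∩ Luca ∩ Hamid: 10:30-11:30, 11:45-12:15, 15:30-17:00.
Ugo ∩ Ximena ∩ Luca ∩ Hamid ∩ Jonas: 10:30-11:30, 11:45-12:15, 15:30-17:00.
So the common availability across everyone is 10:30-11:30, 11:45-12:15, 15:30-17:00.
The first common window of at least 60 minutes is 10:30-11:30, so the earliest start is 10:30.

10:30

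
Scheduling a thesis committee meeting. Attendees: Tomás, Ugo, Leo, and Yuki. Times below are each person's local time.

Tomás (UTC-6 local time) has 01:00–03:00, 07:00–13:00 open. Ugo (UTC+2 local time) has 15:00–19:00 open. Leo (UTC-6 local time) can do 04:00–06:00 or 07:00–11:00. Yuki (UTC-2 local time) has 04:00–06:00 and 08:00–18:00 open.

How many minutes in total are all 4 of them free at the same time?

240

Tomás in UTC: 07:00-09:00, 13:00-19:00 (add 6h to convert from UTC-6).
Ugo in UTC: 13:00-17:00 (subtract 2h to convert from UTC+2).
Leo in UTC: 10:00-12:00, 13:00-17:00 (add 6h to convert from UTC-6).
Yuki in UTC: 06:00-08:00, 10:00-20:00 (add 2h to convert from UTC-2).
Tomás ∩ Ugo: 13:00-17:00.
Tomás ∩ Ugo ∩ Leo: 13:00-17:00.
Tomás ∩ Ugo ∩ Leo ∩ Yuki: 13:00-17:00.
That's a single block of 240 minutes.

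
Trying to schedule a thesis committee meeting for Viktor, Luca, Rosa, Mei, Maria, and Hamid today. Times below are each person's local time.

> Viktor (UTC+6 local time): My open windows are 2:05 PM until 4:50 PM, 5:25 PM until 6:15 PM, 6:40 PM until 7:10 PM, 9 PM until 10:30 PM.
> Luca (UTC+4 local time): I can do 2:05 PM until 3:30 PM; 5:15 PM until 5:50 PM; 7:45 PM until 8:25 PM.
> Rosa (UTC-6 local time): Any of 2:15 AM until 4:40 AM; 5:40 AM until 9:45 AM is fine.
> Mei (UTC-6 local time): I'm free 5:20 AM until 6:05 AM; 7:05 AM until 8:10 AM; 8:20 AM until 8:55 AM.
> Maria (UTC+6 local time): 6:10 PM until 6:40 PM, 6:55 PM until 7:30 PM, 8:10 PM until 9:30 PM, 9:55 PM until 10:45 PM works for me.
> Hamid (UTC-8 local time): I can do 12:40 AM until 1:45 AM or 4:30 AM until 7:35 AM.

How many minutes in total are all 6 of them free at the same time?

0

Viktor in UTC: 08:05-10:50, 11:25-12:15, 12:40-13:10, 15:00-16:30 (subtract 6h to convert from UTC+6).
Luca in UTC: 10:05-11:30, 13:15-13:50, 15:45-16:25 (subtract 4h to convert from UTC+4).
Rosa in UTC: 08:15-10:40, 11:40-15:45 (add 6h to convert from UTC-6).
Mei in UTC: 11:20-12:05, 13:05-14:10, 14:20-14:55 (add 6h to convert from UTC-6).
Maria in UTC: 12:10-12:40, 12:55-13:30, 14:10-15:30, 15:55-16:45 (subtract 6h to convert from UTC+6).
Hamid in UTC: 08:40-09:45, 12:30-15:35 (add 8h to convert from UTC-8).
Viktor ∩ Luca: 10:05-10:50, 11:25-11:30, 15:45-16:25.
Viktor ∩ Luca ∩ Rosa: 10:05-10:40.
Viktor ∩ Luca ∩ Rosa ∩ Mei: ∅.
Viktor ∩ Luca ∩ Rosa ∩ Mei ∩ Maria: ∅.
Viktor ∩ Luca ∩ Rosa ∩ Mei ∩ Maria ∩ Hamid: ∅.
There is no time when everyone is free.
There is no common window, so the total is 0 minutes.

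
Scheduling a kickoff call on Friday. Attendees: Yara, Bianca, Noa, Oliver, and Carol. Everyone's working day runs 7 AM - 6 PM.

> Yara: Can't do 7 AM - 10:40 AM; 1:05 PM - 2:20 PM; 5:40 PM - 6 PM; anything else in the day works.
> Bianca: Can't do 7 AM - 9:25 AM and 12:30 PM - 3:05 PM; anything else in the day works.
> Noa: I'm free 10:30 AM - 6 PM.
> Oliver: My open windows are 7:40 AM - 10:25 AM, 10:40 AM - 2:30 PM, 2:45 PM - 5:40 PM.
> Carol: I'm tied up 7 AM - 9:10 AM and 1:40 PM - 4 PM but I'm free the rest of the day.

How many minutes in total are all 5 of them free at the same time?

210

Yara free: 10:40-13:05, 14:20-17:40 (invert busy blocks within the working day).
Bianca free: 09:25-12:30, 15:05-18:00 (invert busy blocks within the working day).
Noa free: 10:30-18:00.
Oliver free: 07:40-10:25, 10:40-14:30, 14:45-17:40.
Carol free: 09:10-13:40, 16:00-18:00 (invert busy blocks within the working day).
Yara ∩ Bianca: 10:40-12:30, 15:05-17:40.
Yara ∩ Bianca ∩ Noa: 10:40-12:30, 15:05-17:40.
Yara ∩ Bianca ∩ Noa ∩ Oliver: 10:40-12:30, 15:05-17:40.
Yara ∩ Bianca ∩ Noa ∩ Oliver ∩ Carol: 10:40-12:30, 16:00-17:40.
Those are the intersection windows.
Summing the common windows: 110 + 100 = 210 minutes.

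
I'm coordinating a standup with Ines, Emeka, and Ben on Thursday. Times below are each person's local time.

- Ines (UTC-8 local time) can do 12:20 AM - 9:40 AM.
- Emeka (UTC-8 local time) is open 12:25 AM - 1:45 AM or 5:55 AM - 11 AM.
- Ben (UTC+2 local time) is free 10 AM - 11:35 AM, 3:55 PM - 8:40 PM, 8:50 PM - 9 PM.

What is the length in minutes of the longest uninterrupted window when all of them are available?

225

Ines in UTC: 08:20-17:40 (add 8h to convert from UTC-8).
Emeka in UTC: 08:25-09:45, 13:55-19:00 (add 8h to convert from UTC-8).
Ben in UTC: 08:00-09:35, 13:55-18:40, 18:50-19:00 (subtract 2h to convert from UTC+2).
Ines ∩ Emeka: 08:25-09:45, 13:55-17:40.
Ines ∩ Emeka ∩ Ben: 08:25-09:35, 13:55-17:40.
The longest is 13:55-17:40 at 225 minutes.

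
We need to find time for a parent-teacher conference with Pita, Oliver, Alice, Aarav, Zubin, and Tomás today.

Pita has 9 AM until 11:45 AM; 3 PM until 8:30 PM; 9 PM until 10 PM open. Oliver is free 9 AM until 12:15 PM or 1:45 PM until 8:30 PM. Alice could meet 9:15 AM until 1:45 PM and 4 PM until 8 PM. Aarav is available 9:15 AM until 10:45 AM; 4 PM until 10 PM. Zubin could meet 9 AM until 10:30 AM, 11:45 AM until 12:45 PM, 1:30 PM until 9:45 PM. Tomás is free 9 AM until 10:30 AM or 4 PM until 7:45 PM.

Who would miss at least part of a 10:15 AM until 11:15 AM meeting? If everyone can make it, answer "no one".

Aarav, Tomás, Zubin

Pita: free for 10:15-11:15. Oliver: free for 10:15-11:15. Alice: free for 10:15-11:15. Aarav: not fully free for 10:15-11:15. Zubin: not fully free for 10:15-11:15. Tomás: not fully free for 10:15-11:15.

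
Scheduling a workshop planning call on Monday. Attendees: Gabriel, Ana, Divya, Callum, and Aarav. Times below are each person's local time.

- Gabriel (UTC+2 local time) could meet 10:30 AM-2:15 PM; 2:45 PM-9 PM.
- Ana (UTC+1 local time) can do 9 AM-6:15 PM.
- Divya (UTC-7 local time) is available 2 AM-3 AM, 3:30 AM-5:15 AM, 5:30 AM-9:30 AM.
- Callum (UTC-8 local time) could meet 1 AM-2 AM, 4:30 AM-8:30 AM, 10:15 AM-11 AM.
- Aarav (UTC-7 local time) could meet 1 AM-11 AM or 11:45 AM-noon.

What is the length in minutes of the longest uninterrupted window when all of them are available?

225

Gabriel in UTC: 08:30-12:15, 12:45-19:00 (subtract 2h to convert from UTC+2).
Ana in UTC: 08:00-17:15 (subtract 1h to convert from UTC+1).
Divya in UTC: 09:00-10:00, 10:30-12:15, 12:30-16:30 (add 7h to convert from UTC-7).
Callum in UTC: 09:00-10:00, 12:30-16:30, 18:15-19:00 (add 8h to convert from UTC-8).
Aarav in UTC: 08:00-18:00, 18:45-19:00 (add 7h to convert from UTC-7).
Gabriel ∩ Ana: 08:30-12:15, 12:45-17:15.
Gabriel ∩ Ana ∩ Divya: 09:00-10:00, 10:30-12:15, 12:45-16:30.
Gabriel ∩ Ana ∩ Divya ∩ Callum: 09:00-10:00, 12:45-16:30.
Gabriel ∩ Ana ∩ Divya ∩ Callum ∩ Aarav: 09:00-10:00, 12:45-16:30.
The longest is 12:45-16:30 at 225 minutes.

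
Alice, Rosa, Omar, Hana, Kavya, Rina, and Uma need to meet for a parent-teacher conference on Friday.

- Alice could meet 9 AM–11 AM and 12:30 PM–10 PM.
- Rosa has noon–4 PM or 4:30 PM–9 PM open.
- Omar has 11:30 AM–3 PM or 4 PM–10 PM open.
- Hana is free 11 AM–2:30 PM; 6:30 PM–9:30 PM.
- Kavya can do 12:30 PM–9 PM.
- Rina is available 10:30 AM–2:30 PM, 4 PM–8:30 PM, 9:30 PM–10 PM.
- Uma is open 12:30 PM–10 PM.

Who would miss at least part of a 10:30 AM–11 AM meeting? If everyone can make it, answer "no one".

Hana, Kavya, Omar, Rosa, Uma

Alice: free for 10:30-11:00. Rosa: not fully free for 10:30-11:00. Omar: not fully free for 10:30-11:00. Hana: not fully free for 10:30-11:00. Kavya: not fully free for 10:30-11:00. Rina: free for 10:30-11:00. Uma: not fully free for 10:30-11:00.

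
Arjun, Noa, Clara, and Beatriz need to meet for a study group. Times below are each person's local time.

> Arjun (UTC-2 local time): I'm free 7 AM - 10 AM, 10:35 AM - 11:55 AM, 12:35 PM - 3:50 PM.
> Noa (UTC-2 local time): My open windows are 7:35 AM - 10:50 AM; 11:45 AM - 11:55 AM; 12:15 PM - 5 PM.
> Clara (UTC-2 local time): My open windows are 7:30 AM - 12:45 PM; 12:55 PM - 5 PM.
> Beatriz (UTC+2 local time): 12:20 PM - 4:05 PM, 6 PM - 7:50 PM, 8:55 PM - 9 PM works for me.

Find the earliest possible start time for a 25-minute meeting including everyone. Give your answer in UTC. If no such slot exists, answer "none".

10:20

Arjun in UTC: 09:00-12:00, 12:35-13:55, 14:35-17:50 (add 2h to convert from UTC-2).
Noa in UTC: 09:35-12:50, 13:45-13:55, 14:15-19:00 (add 2h to convert from UTC-2).
Clara in UTC: 09:30-14:45, 14:55-19:00 (add 2h to convert from UTC-2).
Beatriz in UTC: 10:20-14:05, 16:00-17:50, 18:55-19:00 (subtract 2h to convert from UTC+2).
Arjun ∩ Noa: 09:35-12:00, 12:35-12:50, 13:45-13:55, 14:35-17:50.
Arjun ∩ Noa ∩ Clara: 09:35-12:00, 12:35-12:50, 13:45-13:55, 14:35-14:45, 14:55-17:50.
Arjun ∩ Noa ∩ Clara ∩ Beatriz: 10:20-12:00, 12:35-12:50, 13:45-13:55, 16:00-17:50.
So the common availability across everyone is 10:20-12:00, 12:35-12:50, 13:45-13:55, 16:00-17:50.
The first common window of at least 25 minutes is 10:20-12:00, so the earliest start is 10:20.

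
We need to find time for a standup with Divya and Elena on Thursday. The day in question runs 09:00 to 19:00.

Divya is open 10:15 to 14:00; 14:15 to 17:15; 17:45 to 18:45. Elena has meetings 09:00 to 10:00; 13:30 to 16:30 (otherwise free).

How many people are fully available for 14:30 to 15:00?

Divya free: 10:15-14:00, 14:15-17:15, 17:45-18:45.
Elena free: 10:00-13:30, 16:30-19:00 (invert busy blocks within the working day).
Divya can make the full 14:30-15:00 slot — that's 1.

1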